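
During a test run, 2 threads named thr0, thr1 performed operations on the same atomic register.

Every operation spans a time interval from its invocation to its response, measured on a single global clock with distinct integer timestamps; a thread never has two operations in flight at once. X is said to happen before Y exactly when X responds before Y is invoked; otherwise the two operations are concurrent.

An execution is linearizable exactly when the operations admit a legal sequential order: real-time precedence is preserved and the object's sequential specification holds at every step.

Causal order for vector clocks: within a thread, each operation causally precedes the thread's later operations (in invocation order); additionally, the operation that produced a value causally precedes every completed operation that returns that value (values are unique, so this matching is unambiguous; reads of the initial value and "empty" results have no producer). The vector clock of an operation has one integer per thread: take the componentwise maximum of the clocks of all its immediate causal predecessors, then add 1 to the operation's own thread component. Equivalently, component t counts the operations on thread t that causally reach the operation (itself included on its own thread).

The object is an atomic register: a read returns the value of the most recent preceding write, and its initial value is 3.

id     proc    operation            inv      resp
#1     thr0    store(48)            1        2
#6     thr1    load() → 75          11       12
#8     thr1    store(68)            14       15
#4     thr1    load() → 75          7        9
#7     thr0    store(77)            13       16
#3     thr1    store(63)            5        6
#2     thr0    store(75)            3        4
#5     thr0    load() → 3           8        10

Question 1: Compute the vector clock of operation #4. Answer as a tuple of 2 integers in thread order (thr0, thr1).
Answer: (2, 2)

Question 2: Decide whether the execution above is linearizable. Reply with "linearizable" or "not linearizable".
not linearizable

already the first 9 events (up to #4's response at time 9) admit no linearization; the first 8 still do
exactly one order of the 4 completed ops respects real time; the atomic register replay fails
no completion choice of the 1 pending operation (#5) rescues it — every subset was tried
take #1, #2, #3, #4 (pending dropped): step 4 already fails, because #4 load() → 75 cannot occur there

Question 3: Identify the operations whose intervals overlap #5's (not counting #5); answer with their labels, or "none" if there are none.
Answer: #4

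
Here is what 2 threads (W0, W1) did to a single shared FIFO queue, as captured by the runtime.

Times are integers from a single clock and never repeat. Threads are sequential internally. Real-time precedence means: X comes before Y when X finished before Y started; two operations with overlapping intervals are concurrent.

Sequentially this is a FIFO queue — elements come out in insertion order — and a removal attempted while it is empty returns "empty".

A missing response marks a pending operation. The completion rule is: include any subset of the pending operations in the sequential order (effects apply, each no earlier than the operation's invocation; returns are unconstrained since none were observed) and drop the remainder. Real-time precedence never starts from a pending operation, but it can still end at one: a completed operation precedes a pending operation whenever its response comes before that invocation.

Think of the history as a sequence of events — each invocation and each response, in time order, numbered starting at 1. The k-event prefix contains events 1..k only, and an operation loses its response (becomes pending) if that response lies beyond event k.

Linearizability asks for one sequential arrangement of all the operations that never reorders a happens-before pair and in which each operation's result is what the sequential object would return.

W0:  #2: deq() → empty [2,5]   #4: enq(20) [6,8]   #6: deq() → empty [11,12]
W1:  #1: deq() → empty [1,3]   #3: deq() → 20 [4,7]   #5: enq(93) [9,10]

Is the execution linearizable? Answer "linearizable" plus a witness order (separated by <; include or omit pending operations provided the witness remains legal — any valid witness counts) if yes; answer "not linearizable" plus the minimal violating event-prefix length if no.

prefix check: 1..11 passes, 1..12 fails once #6's time-12 response joins
no legal order exists: 5 real-time-consistent candidates over 6 completed FIFO queue operations, all rejected
for example #1, #2, #3, #4, #5, #6 fails at step 3: #3 deq() → 20 is not legal there
for example #1, #2, #4, #3, #5, #6 fails at step 6: #6 deq() → empty is not legal there

not linearizable — minimal violating prefix: 12 events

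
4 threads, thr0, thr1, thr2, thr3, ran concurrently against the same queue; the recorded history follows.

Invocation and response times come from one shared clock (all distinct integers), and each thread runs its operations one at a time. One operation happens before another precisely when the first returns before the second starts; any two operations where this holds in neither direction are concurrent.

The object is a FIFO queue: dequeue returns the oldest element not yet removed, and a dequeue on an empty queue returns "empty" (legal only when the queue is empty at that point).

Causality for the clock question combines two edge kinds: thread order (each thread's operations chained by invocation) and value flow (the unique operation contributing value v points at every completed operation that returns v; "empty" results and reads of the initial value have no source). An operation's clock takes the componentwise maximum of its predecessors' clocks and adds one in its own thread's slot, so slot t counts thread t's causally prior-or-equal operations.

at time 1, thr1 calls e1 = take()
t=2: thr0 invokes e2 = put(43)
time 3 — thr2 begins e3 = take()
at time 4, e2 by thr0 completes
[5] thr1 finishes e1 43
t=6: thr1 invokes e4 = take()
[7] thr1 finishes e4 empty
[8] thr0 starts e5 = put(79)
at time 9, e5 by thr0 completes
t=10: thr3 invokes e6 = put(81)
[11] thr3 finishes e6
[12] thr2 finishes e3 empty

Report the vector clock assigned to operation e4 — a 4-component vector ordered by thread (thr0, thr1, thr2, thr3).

e6 (invocation 10): nothing precedes it; thr3's component alone gives (0, 0, 0, 1)
e3 (invocation 3): nothing precedes it; thr2's component alone gives (0, 0, 1, 0)
e2 (invocation 2): nothing precedes it; thr0's component alone gives (1, 0, 0, 0)
VC(e1, invoked at 1): max of VC(e2)=(1, 0, 0, 0), then +1 on thread thr1 → (1, 1, 0, 0)
VC(e5, invoked at 8): max of VC(e2)=(1, 0, 0, 0), then +1 on thread thr0 → (2, 0, 0, 0)
VC(e4, invoked at 6): max of VC(e1)=(1, 1, 0, 0), then +1 on thread thr1 → (1, 2, 0, 0)
target: VC(e4) = (1, 2, 0, 0)

(1, 2, 0, 0)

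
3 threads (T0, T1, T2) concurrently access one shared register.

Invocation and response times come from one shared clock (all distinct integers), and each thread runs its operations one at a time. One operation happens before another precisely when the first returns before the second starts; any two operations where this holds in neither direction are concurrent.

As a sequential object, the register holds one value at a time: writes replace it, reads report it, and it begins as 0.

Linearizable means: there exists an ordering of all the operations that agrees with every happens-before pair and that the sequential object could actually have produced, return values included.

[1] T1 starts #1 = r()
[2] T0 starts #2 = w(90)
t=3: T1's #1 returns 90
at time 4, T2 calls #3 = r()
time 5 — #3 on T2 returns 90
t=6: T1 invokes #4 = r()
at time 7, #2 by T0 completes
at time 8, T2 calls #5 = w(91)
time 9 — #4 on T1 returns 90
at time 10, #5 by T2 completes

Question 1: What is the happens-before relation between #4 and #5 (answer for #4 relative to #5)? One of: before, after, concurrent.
Answer: concurrent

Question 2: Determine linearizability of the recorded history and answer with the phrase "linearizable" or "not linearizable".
linearizable

a witness: #2, #1, #3, #4, #5
after step 1 (#2 w(90)): value 90
after step 2 (#1 r() → 90): value 90
after step 3 (#3 r() → 90): value 90
after step 4 (#4 r() → 90): value 90
after step 5 (#5 w(91)): value 91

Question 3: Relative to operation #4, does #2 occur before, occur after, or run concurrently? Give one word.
Answer: concurrent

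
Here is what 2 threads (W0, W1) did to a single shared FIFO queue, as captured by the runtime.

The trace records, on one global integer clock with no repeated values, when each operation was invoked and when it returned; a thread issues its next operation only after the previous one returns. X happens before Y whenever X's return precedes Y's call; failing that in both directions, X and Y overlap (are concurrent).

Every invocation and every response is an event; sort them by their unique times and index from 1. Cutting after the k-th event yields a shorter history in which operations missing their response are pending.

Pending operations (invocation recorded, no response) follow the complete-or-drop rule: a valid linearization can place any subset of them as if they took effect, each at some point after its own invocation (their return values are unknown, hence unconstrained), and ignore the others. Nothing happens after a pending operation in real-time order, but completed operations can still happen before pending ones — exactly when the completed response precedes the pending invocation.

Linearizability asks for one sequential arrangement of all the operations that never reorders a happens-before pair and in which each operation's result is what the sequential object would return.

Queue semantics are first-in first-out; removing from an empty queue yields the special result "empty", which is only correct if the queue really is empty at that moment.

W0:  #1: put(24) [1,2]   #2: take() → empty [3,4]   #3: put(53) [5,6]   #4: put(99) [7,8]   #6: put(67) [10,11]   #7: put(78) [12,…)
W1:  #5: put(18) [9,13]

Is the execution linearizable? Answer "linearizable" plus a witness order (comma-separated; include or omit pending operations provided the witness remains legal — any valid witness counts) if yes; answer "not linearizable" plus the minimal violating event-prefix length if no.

cut after 3 events: linearizable; cut after 4 events (#2 responds, time 4): not linearizable
the completed operations (2 total) allow one real-time order; the FIFO queue replay rejects it
for example #1, #2 fails at step 2: #2 take() → empty is not legal there

not linearizable — minimal violating prefix: 4 events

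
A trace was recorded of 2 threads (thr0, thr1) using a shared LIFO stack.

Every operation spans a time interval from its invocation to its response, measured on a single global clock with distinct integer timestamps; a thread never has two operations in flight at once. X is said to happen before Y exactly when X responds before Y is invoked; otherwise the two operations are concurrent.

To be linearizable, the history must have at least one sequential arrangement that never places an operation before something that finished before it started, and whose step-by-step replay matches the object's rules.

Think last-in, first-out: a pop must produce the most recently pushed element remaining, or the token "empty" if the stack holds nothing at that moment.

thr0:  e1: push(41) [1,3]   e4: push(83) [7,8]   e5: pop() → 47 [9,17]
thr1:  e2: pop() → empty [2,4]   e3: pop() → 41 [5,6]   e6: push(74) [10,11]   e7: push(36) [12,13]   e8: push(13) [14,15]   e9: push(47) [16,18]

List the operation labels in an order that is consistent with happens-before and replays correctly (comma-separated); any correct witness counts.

e2, e1, e3, e4, e6, e7, e8, e9, e5

1. e2 pop() → empty, leaving stack <>
2. e1 push(41), leaving stack <41>
3. e3 pop() → 41, leaving stack <>
4. e4 push(83), leaving stack <83>
5. e6 push(74), leaving stack <83,74>
6. e7 push(36), leaving stack <83,74,36>
7. e8 push(13), leaving stack <83,74,36,13>
8. e9 push(47), leaving stack <83,74,36,13,47>
9. e5 pop() → 47, leaving stack <83,74,36,13>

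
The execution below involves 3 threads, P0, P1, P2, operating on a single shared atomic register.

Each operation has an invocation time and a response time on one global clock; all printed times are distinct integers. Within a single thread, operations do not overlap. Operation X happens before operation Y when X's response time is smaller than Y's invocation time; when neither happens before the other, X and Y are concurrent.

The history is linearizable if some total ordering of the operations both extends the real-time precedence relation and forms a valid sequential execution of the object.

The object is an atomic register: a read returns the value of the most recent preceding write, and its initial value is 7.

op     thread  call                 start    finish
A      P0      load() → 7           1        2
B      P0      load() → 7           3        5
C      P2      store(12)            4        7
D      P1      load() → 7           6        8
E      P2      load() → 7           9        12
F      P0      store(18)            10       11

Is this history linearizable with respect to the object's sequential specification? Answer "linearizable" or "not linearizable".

the violation lands at event 12, E's response at time 12: events 1..11 linearize, events 1..12 do not
6 orders of the 6 completed atomic register ops respect real time; none is legal
e.g. A, B, C, D, E, F: illegal at step 4, since D load() → 7 cannot apply there
e.g. A, B, C, D, F, E: illegal at step 4, since D load() → 7 cannot apply there

not linearizable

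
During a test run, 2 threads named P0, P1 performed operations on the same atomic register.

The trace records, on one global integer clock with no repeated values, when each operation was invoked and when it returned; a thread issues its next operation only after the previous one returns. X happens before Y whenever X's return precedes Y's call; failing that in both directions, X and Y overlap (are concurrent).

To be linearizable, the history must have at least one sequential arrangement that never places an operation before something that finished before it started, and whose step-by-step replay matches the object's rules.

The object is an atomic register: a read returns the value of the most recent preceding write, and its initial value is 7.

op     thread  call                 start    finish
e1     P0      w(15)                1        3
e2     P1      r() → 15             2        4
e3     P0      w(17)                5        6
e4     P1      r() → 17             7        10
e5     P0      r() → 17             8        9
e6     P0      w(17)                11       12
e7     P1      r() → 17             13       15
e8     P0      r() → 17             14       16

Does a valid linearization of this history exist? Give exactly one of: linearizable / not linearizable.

linearizable

a witness: e1, e2, e3, e4, e5, e6, e7, e8
after step 1 (e1 w(15)): value 15
after step 2 (e2 r() → 15): value 15
after step 3 (e3 w(17)): value 17
after step 4 (e4 r() → 17): value 17
after step 5 (e5 r() → 17): value 17
after step 6 (e6 w(17)): value 17
after step 7 (e7 r() → 17): value 17
after step 8 (e8 r() → 17): value 17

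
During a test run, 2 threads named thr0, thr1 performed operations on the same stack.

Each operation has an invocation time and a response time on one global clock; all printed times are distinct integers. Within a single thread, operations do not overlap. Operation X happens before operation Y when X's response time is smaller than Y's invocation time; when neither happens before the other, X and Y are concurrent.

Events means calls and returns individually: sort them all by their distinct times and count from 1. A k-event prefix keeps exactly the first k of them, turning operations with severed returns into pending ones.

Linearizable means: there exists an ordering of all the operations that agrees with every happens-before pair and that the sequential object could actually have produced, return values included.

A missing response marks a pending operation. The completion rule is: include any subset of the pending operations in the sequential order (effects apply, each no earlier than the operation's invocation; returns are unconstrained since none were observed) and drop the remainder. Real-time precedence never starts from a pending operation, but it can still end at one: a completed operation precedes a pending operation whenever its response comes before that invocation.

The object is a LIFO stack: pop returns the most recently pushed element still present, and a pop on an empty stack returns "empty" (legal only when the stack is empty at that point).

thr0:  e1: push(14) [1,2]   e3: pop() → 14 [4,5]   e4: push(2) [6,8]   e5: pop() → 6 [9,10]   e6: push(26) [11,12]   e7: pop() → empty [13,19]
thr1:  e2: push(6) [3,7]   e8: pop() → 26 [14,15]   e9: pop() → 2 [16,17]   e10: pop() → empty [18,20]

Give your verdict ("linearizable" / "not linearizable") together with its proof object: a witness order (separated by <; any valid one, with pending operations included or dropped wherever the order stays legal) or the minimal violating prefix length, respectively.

step 1: e1 push(14) — stack <14>
step 2: e3 pop() → 14 — stack <>
step 3: e4 push(2) — stack <2>
step 4: e2 push(6) — stack <2,6>
step 5: e5 pop() → 6 — stack <2>
step 6: e6 push(26) — stack <2,26>
step 7: e8 pop() → 26 — stack <2>
step 8: e9 pop() → 2 — stack <>
step 9: e7 pop() → empty — stack <>
step 10: e10 pop() → empty — stack <>

linearizable — witness: e1 < e3 < e4 < e2 < e5 < e6 < e8 < e9 < e7 < e10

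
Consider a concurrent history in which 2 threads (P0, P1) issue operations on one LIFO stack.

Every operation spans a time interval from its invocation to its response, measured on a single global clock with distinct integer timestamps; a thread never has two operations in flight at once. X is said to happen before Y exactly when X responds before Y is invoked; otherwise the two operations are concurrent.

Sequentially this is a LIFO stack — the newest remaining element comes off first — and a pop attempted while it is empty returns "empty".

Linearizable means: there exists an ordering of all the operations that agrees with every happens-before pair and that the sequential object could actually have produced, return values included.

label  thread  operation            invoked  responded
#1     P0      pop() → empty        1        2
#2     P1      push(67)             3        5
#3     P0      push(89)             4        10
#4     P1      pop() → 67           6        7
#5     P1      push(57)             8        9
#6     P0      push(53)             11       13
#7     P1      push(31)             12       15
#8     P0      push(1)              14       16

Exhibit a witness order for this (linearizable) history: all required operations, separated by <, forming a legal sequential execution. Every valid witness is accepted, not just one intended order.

#1 < #2 < #4 < #3 < #5 < #6 < #7 < #8

step 1: #1 pop() → empty — stack <>
step 2: #2 push(67) — stack <67>
step 3: #4 pop() → 67 — stack <>
step 4: #3 push(89) — stack <89>
step 5: #5 push(57) — stack <89,57>
step 6: #6 push(53) — stack <89,57,53>
step 7: #7 push(31) — stack <89,57,53,31>
step 8: #8 push(1) — stack <89,57,53,31,1>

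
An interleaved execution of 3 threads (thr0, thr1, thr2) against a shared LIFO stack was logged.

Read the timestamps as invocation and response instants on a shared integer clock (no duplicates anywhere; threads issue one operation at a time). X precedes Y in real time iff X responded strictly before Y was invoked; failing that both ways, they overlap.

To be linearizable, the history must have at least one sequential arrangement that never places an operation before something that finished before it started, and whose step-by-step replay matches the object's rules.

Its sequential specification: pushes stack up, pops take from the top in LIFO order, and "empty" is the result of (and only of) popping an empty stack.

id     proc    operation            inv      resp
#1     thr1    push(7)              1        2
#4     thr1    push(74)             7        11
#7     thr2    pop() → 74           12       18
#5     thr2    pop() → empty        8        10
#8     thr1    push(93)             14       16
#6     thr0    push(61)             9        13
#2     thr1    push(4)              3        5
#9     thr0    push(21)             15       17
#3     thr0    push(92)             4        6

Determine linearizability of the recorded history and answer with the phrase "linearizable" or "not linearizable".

not linearizable

the violation lands at event 10, #5's response at time 10: events 1..9 linearize, events 1..10 do not
no legal order exists: 2 real-time-consistent candidates over 4 completed LIFO stack operations, all rejected
no completion choice of the 2 pending operations (#4, #6) rescues it — every subset was tried
for example #1, #2, #3, #5 (pending dropped) fails at step 4: #5 pop() → empty is not legal there
for example #1, #3, #2, #5 (pending dropped) fails at step 4: #5 pop() → empty is not legal there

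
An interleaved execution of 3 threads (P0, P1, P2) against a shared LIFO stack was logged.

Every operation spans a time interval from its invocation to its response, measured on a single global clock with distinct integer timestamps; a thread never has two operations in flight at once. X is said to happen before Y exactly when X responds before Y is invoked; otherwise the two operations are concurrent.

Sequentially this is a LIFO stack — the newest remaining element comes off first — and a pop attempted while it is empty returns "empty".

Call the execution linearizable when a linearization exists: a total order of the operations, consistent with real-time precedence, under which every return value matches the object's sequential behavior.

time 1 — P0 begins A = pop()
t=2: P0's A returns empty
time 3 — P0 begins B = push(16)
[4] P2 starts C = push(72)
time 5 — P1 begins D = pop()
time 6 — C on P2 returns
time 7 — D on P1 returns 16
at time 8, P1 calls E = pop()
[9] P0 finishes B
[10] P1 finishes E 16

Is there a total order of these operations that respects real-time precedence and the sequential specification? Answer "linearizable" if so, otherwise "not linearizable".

through event 9 a valid linearization exists; event 10 (E responding at time 10) ends that
5 completed operations, 8 real-time-consistent orders — every LIFO stack replay fails
for example A, B, C, D, E fails at step 4: D pop() → 16 is not legal there
for example A, B, D, C, E fails at step 5: E pop() → 16 is not legal there

not linearizable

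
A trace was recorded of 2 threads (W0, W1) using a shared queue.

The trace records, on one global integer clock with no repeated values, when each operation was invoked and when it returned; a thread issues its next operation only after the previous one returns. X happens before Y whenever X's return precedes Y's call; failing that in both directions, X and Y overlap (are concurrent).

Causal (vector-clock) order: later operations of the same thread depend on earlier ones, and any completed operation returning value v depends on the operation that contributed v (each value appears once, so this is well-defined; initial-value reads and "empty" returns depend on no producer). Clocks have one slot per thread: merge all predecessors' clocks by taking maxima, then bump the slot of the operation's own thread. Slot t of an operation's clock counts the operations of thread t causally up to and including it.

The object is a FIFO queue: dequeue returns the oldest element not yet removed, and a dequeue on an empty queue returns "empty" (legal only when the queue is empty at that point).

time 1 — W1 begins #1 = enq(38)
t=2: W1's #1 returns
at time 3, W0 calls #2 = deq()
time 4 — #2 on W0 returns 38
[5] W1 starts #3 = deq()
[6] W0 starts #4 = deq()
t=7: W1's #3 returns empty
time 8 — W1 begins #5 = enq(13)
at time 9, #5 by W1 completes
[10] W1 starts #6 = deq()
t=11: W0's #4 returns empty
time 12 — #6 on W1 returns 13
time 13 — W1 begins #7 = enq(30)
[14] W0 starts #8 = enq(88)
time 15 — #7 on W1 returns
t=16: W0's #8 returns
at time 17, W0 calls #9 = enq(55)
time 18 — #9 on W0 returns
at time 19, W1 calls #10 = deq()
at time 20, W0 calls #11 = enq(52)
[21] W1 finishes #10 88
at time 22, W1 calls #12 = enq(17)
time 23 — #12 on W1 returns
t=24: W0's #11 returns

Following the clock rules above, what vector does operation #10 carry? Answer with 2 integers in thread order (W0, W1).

root op #1, invoked 1: fresh clock plus W1's own tick → (0, 1)
#3 (invocation 5): componentwise max over VC(#1)=(0, 1), +1 at W1, giving (0, 2)
#2 (invocation 3): componentwise max over VC(#1)=(0, 1), +1 at W0, giving (1, 1)
#5 (invocation 8): componentwise max over VC(#3)=(0, 2), +1 at W1, giving (0, 3)
#4 (invocation 6): componentwise max over VC(#2)=(1, 1), +1 at W0, giving (2, 1)
#6 (invocation 10): componentwise max over VC(#5)=(0, 3), +1 at W1, giving (0, 4)
#8 (invocation 14): componentwise max over VC(#4)=(2, 1), +1 at W0, giving (3, 1)
#7 (invocation 13): componentwise max over VC(#6)=(0, 4), +1 at W1, giving (0, 5)
#9 (invocation 17): componentwise max over VC(#8)=(3, 1), +1 at W0, giving (4, 1)
#11 (invocation 20): componentwise max over VC(#9)=(4, 1), +1 at W0, giving (5, 1)
#10 (invocation 19): componentwise max over VC(#7)=(0, 5), VC(#8)=(3, 1), +1 at W1, giving (3, 6)
#12 (invocation 22): componentwise max over VC(#10)=(3, 6), +1 at W1, giving (3, 7)
target: VC(#10) = (3, 6)

(3, 6)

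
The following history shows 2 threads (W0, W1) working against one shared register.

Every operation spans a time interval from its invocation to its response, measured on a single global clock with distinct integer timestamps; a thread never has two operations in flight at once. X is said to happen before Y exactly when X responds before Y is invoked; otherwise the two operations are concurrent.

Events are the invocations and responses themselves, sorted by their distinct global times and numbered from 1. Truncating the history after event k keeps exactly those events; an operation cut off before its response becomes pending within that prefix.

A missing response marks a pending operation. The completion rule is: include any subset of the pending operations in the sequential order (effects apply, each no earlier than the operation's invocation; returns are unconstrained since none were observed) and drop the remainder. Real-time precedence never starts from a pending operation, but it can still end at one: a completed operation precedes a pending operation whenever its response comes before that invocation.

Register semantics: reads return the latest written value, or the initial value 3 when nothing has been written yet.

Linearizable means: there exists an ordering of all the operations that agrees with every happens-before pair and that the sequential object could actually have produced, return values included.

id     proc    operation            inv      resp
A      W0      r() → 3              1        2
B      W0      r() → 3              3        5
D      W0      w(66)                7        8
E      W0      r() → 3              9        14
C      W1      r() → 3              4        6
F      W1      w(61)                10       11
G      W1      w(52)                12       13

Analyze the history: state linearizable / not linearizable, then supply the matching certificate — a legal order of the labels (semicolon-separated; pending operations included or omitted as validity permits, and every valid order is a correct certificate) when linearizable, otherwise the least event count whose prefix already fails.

not linearizable — minimal violating prefix: 14 events

events 1..13 are fine; event 14 — the response of E at time 14 — makes the prefix non-linearizable
7 completed operations, 6 real-time-consistent orders — every register replay fails
one such order, A, B, C, D, E, F, G, breaks at step 5 where E r() → 3 is illegal
one such order, A, B, C, D, F, E, G, breaks at step 6 where E r() → 3 is illegal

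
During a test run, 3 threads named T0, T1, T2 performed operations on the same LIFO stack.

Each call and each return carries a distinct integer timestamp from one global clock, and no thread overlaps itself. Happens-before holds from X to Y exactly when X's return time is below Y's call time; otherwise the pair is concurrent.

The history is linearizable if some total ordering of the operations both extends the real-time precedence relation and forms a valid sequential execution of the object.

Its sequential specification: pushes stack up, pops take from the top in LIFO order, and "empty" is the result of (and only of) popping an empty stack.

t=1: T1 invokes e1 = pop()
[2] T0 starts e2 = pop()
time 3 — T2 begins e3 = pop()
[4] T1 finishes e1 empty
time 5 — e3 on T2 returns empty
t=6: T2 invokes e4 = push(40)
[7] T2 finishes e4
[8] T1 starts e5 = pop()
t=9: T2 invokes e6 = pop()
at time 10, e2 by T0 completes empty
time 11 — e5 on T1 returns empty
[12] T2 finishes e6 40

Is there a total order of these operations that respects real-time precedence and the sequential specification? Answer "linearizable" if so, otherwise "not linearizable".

witness order: e1, e2, e3, e4, e6, e5
after step 1 (e1 pop() → empty): stack <>
after step 2 (e2 pop() → empty): stack <>
after step 3 (e3 pop() → empty): stack <>
after step 4 (e4 push(40)): stack <40>
after step 5 (e6 pop() → 40): stack <>
after step 6 (e5 pop() → empty): stack <>

linearizable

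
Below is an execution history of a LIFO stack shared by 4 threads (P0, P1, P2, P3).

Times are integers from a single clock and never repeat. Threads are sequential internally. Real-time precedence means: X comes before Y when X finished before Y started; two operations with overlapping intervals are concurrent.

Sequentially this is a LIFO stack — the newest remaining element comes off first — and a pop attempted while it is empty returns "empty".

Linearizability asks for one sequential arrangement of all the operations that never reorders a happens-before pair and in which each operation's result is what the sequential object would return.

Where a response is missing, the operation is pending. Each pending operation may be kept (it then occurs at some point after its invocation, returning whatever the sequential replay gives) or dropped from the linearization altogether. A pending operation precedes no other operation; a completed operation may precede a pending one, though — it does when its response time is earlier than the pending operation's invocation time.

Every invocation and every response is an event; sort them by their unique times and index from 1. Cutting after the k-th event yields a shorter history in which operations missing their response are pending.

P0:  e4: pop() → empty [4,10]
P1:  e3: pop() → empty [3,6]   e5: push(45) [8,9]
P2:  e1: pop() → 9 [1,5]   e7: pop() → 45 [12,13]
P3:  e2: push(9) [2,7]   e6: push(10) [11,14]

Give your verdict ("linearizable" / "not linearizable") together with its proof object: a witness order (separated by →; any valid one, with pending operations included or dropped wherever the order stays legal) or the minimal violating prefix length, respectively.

linearizable — witness: e2 → e1 → e3 → e4 → e5 → e7 → e6

1. e2 push(9), leaving stack <9>
2. e1 pop() → 9, leaving stack <>
3. e3 pop() → empty, leaving stack <>
4. e4 pop() → empty, leaving stack <>
5. e5 push(45), leaving stack <45>
6. e7 pop() → 45, leaving stack <>
7. e6 push(10), leaving stack <10>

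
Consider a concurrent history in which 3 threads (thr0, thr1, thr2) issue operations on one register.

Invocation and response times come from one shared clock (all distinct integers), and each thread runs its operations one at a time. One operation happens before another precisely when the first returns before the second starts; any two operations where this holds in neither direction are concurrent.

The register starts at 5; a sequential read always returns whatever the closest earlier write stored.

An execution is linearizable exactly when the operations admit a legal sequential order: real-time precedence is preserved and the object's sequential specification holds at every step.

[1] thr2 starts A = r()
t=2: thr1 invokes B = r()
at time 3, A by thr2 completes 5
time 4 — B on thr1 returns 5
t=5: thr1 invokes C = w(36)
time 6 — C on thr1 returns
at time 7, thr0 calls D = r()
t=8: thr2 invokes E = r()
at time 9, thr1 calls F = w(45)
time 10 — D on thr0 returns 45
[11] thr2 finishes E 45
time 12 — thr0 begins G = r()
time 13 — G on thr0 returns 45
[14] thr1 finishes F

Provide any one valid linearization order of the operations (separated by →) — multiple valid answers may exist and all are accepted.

step 1: A r() → 5 — value 5
step 2: B r() → 5 — value 5
step 3: C w(36) — value 36
step 4: F w(45) — value 45
step 5: D r() → 45 — value 45
step 6: E r() → 45 — value 45
step 7: G r() → 45 — value 45

A → B → C → F → D → E → G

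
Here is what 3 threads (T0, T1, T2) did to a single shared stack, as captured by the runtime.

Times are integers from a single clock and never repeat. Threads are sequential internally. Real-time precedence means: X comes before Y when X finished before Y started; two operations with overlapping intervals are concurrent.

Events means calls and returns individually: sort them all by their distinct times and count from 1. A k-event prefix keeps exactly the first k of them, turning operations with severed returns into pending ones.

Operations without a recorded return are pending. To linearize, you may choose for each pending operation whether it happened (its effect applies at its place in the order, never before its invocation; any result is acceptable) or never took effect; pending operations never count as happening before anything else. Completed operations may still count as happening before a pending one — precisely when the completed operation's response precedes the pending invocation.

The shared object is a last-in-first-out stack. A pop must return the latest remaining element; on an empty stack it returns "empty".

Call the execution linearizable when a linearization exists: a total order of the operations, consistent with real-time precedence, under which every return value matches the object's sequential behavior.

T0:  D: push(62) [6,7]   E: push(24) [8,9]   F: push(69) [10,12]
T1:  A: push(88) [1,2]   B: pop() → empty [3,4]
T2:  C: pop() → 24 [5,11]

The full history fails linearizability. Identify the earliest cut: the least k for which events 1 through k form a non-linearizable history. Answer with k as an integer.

events 1..3 are linearizable; a witness order is A:
step 1: A push(88) — stack <88>
once event 4 joins (B's response, time 4), exhaustive search finds no witness
for example A, B fails at step 2: B pop() → empty is not legal there

4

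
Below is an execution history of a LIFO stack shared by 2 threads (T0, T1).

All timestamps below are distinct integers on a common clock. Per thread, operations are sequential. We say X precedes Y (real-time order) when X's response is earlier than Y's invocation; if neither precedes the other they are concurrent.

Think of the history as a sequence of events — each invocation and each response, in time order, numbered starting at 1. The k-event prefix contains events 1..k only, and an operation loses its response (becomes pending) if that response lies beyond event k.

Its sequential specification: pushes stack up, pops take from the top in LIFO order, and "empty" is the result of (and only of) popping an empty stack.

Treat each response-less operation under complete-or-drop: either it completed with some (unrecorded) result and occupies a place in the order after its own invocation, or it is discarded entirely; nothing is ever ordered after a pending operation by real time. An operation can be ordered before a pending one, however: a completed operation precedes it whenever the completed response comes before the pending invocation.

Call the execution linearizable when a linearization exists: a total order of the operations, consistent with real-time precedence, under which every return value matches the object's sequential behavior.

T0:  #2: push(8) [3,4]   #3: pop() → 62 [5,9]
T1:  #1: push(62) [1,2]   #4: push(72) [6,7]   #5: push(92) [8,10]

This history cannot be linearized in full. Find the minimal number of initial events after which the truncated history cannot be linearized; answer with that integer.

events 1..8 are still linearizable — one witness is #1, #2, #3, #4:
after step 1 (#1 push(62)): stack <62>
after step 2 (#2 push(8)): stack <62,8>
after step 3 (#3 pop() (pending, included)): stack <62>
after step 4 (#4 push(72)): stack <62,72>
include event 9 — #3 responding at 9 — and every candidate order breaks
include/drop combinations of the 1 pending operation (#5) were all tried; none helps
one such order, #1, #2, #3, #4 (pending dropped), breaks at step 3 where #3 pop() → 62 is illegal
one such order, #1, #2, #4, #3 (pending dropped), breaks at step 4 where #3 pop() → 62 is illegal

9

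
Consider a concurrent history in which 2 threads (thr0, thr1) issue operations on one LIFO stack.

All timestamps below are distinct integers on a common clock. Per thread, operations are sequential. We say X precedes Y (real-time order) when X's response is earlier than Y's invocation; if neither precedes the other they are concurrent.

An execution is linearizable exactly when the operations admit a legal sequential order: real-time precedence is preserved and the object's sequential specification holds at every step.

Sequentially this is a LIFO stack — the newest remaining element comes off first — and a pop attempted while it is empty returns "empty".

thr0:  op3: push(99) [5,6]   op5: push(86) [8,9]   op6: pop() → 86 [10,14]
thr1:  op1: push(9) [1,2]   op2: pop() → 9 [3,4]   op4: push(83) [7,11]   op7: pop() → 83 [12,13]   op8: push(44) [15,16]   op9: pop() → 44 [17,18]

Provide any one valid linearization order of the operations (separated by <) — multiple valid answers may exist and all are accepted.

1. op1 push(9), leaving stack <9>
2. op2 pop() → 9, leaving stack <>
3. op3 push(99), leaving stack <99>
4. op4 push(83), leaving stack <99,83>
5. op5 push(86), leaving stack <99,83,86>
6. op6 pop() → 86, leaving stack <99,83>
7. op7 pop() → 83, leaving stack <99>
8. op8 push(44), leaving stack <99,44>
9. op9 pop() → 44, leaving stack <99>

op1 < op2 < op3 < op4 < op5 < op6 < op7 < op8 < op9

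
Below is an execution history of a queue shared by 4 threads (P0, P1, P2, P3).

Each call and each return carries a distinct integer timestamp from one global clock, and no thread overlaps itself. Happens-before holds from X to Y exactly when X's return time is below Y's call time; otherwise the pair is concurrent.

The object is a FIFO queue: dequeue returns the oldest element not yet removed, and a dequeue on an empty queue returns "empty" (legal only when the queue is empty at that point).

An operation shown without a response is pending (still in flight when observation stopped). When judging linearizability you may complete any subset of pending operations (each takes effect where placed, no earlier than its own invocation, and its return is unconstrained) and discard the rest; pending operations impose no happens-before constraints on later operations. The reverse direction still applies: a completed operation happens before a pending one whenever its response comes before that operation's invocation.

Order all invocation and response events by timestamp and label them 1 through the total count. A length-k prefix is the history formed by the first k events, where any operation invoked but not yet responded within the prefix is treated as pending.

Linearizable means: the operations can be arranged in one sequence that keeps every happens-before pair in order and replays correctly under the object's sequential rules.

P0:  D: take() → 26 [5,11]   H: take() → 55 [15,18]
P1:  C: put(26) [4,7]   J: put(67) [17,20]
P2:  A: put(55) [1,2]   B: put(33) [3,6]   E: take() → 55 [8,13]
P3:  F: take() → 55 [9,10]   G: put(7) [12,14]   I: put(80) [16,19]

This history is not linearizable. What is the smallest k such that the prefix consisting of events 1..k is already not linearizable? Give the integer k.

13

one valid order for events 1..12 is A, B, C, F, E, D:
1. A put(55), leaving queue <55>
2. B put(33), leaving queue <55,33>
3. C put(26), leaving queue <55,33,26>
4. F take() → 55, leaving queue <33,26>
5. E take() (pending, included), leaving queue <26>
6. D take() → 26, leaving queue <>
event 13 — E's response, time 13 — after it, nothing linearizes
every completion of the 1 pending operation (G) was checked; none linearizes
one such order, A, B, C, D, E, F (pending dropped), breaks at step 4 where D take() → 26 is illegal
one such order, A, B, C, D, F, E (pending dropped), breaks at step 4 where D take() → 26 is illegal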